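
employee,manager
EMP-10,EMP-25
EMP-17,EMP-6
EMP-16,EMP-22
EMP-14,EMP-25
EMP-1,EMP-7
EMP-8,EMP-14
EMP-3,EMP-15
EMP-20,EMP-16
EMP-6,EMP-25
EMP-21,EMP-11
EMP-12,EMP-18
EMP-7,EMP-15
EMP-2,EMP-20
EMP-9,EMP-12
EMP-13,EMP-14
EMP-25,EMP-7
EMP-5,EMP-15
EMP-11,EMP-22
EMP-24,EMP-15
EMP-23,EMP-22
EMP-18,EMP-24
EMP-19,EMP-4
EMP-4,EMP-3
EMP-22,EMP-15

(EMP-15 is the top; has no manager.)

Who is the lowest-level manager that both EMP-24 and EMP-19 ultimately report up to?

EMP-24's chain of managers is EMP-15. EMP-19's chain of managers is EMP-4, EMP-3, EMP-15. The first manager that appears in both chains is EMP-15.

EMP-15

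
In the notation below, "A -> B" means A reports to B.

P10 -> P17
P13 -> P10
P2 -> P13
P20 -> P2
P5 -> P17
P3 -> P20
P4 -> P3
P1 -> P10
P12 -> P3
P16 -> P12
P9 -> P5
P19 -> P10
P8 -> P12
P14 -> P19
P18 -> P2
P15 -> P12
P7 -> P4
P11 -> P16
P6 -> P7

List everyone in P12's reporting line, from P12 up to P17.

P12 reports to P3. P3 reports to P20. P20 reports to P2. P2 reports to P13. P13 reports to P10. P10 reports to P17. P17 is at the top.

P12 -> P3 -> P20 -> P2 -> P13 -> P10 -> P17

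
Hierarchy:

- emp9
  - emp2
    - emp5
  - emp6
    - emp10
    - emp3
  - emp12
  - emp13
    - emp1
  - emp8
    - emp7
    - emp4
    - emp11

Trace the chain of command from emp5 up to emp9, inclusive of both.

emp5 reports to emp2. emp2 reports to emp9. emp9 is at the top.

emp5 -> emp2 -> emp9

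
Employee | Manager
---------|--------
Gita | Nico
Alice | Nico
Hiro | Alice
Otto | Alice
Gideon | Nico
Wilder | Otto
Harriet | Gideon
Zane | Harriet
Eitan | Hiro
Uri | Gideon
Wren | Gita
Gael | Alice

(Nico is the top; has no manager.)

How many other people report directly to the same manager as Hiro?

Hiro reports to Alice. Alice's other direct reports are Otto, Gael — 2 peers.

2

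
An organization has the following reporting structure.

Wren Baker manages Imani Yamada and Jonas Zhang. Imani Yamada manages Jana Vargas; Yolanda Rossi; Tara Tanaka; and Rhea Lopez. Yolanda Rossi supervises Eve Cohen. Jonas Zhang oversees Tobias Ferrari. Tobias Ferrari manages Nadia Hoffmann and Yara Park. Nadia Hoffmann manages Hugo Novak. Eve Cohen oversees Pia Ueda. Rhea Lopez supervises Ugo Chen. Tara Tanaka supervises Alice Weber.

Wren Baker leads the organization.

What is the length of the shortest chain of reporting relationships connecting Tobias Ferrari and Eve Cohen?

5

Tobias Ferrari is 2 levels below Wren Baker, and Eve Cohen is 3 levels below Wren Baker (their lowest common manager). The shortest path runs up from Tobias Ferrari to Wren Baker and back down to Eve Cohen: 2 + 3 = 5 links.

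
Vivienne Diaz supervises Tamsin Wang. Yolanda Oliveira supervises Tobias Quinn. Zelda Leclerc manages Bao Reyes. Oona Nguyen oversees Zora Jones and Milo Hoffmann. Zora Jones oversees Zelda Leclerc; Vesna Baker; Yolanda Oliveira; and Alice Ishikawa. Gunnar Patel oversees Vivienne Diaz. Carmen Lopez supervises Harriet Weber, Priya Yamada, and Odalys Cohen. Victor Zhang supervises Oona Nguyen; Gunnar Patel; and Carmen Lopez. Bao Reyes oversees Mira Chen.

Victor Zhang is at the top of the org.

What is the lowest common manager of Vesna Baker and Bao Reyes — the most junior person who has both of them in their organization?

Zora Jones

Vesna Baker's chain of managers is Zora Jones, Oona Nguyen, Victor Zhang. Bao Reyes's chain of managers is Zelda Leclerc, Zora Jones, Oona Nguyen, Victor Zhang. The first manager that appears in both chains is Zora Jones.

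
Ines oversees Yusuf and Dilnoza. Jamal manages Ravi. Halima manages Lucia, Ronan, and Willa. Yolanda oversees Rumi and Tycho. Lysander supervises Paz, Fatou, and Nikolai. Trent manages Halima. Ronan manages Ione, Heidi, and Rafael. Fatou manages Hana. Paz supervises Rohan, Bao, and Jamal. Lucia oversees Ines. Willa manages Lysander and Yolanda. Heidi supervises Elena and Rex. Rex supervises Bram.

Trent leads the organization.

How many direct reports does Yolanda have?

2

Yolanda directly manages Rumi, Tycho. That is 2 direct reports.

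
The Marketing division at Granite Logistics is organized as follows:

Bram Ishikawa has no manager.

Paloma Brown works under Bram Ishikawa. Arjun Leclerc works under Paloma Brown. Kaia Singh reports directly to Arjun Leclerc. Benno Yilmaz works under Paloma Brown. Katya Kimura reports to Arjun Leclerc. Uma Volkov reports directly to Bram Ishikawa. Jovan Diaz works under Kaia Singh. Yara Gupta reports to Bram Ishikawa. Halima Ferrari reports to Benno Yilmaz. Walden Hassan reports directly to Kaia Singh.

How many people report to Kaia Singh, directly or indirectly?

Kaia Singh directly manages Jovan Diaz, Walden Hassan. Jovan Diaz has no reports. Walden Hassan has no reports. So Kaia Singh's organization is 2 direct reports plus everyone under them: 1 + 1 = 2.

2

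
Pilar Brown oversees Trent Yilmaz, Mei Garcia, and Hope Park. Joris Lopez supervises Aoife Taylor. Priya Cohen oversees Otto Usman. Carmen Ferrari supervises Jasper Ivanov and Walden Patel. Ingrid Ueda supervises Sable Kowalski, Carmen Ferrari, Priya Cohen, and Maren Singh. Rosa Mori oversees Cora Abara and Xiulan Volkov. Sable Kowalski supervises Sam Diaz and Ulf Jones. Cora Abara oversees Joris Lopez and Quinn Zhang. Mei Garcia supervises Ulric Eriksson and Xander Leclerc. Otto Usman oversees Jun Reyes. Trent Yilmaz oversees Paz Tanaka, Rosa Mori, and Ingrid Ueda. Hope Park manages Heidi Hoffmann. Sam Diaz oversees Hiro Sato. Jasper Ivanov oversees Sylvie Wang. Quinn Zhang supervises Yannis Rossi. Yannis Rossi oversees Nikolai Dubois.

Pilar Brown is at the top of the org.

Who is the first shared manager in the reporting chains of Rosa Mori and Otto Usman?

Rosa Mori's chain of managers is Trent Yilmaz, Pilar Brown. Otto Usman's chain of managers is Priya Cohen, Ingrid Ueda, Trent Yilmaz, Pilar Brown. The first manager that appears in both chains is Trent Yilmaz.

Trent Yilmaz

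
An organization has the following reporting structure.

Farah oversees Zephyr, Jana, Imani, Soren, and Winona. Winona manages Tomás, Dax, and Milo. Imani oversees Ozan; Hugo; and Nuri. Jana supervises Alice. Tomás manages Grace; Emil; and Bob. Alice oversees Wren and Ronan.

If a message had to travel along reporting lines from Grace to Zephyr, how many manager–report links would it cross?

4

Grace is 3 levels below Farah, and Zephyr is 1 level below Farah (their lowest common manager). The shortest path runs up from Grace to Farah and back down to Zephyr: 3 + 1 = 4 links.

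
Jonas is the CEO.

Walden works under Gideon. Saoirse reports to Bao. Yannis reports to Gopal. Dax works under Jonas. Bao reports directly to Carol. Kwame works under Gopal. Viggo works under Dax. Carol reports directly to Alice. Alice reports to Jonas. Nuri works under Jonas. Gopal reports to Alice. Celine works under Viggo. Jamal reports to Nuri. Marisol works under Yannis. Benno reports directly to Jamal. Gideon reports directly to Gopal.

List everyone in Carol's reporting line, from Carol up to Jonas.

Carol reports to Alice. Alice reports to Jonas. Jonas is at the top.

Carol -> Alice -> Jonas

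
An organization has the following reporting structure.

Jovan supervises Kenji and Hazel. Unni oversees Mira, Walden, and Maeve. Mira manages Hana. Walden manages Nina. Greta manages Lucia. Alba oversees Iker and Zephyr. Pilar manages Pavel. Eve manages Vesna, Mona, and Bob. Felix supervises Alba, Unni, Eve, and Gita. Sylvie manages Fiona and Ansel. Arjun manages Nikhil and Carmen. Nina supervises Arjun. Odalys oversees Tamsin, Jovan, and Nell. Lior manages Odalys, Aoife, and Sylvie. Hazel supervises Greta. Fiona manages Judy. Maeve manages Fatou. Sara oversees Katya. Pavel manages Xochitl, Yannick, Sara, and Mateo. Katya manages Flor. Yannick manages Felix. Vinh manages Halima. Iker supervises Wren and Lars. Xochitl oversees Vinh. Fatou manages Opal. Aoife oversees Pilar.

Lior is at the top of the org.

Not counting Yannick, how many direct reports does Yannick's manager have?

Yannick reports to Pavel. Pavel's other direct reports are Xochitl, Sara, Mateo — 3 peers.

3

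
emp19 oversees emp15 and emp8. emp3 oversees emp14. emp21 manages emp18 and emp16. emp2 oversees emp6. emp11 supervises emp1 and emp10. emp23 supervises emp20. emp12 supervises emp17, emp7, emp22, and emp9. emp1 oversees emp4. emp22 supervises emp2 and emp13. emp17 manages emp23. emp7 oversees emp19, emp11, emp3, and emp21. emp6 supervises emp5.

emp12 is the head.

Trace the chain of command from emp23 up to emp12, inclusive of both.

emp23 -> emp17 -> emp12

emp23 reports to emp17. emp17 reports to emp12. emp12 is at the top.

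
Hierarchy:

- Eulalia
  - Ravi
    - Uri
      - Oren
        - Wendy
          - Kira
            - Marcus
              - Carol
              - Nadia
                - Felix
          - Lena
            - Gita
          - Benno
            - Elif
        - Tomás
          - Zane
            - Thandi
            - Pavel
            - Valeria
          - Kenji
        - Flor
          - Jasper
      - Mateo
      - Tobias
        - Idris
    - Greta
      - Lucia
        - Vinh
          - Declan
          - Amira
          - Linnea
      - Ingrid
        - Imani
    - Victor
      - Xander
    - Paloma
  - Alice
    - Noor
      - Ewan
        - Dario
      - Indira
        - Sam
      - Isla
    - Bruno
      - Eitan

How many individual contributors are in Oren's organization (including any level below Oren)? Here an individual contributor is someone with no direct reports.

9

The people in Oren's organization with no one reporting to them are Jasper, Kenji, Valeria, Pavel, Thandi, Elif, Gita, Felix, Carol. That is 9.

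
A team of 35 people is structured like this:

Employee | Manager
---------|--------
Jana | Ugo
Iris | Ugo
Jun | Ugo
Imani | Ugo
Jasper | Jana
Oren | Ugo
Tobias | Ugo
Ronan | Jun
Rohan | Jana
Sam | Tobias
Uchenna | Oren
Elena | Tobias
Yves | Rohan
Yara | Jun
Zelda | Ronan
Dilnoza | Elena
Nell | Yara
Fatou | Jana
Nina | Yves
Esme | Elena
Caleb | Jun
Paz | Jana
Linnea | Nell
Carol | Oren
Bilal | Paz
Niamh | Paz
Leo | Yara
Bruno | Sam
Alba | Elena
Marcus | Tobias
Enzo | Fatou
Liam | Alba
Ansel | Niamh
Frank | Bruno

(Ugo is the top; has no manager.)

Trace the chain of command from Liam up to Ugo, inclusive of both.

Liam reports to Alba. Alba reports to Elena. Elena reports to Tobias. Tobias reports to Ugo. Ugo is at the top.

Liam -> Alba -> Elena -> Tobias -> Ugo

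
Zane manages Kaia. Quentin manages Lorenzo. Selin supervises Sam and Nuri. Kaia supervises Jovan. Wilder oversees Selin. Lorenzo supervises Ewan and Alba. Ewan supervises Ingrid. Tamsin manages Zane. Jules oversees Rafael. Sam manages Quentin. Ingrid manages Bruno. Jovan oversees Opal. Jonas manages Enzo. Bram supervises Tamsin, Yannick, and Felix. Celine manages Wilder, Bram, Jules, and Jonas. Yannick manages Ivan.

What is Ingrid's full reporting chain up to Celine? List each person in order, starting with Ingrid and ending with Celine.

Ingrid -> Ewan -> Lorenzo -> Quentin -> Sam -> Selin -> Wilder -> Celine

Ingrid reports to Ewan. Ewan reports to Lorenzo. Lorenzo reports to Quentin. Quentin reports to Sam. Sam reports to Selin. Selin reports to Wilder. Wilder reports to Celine. Celine is at the top.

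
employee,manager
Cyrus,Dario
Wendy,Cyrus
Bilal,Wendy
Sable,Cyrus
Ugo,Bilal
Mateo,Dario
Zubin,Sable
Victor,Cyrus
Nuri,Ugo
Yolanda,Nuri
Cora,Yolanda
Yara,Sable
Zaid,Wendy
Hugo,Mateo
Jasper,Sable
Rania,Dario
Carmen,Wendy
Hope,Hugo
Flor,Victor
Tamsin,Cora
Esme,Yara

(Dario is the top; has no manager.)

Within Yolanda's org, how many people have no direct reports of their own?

The only person in Yolanda's organization with no one reporting to them is Tamsin. That is 1.

1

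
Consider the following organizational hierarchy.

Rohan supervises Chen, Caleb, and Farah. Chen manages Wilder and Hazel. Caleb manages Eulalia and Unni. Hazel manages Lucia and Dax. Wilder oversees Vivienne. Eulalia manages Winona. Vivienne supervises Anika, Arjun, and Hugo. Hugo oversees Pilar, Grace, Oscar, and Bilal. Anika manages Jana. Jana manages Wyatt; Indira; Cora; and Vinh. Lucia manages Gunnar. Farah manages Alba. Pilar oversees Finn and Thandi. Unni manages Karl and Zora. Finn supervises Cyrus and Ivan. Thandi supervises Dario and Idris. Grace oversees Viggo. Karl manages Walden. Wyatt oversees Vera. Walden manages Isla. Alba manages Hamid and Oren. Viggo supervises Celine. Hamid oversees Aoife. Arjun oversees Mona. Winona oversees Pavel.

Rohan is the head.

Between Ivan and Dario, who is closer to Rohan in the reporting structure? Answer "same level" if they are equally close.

Both Ivan and Dario are 7 levels below Rohan.

same level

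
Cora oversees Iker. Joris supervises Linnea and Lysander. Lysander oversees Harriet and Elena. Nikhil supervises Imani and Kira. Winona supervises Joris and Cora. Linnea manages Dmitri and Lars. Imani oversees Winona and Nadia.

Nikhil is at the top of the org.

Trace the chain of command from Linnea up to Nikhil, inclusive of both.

Linnea -> Joris -> Winona -> Imani -> Nikhil

Linnea reports to Joris. Joris reports to Winona. Winona reports to Imani. Imani reports to Nikhil. Nikhil is at the top.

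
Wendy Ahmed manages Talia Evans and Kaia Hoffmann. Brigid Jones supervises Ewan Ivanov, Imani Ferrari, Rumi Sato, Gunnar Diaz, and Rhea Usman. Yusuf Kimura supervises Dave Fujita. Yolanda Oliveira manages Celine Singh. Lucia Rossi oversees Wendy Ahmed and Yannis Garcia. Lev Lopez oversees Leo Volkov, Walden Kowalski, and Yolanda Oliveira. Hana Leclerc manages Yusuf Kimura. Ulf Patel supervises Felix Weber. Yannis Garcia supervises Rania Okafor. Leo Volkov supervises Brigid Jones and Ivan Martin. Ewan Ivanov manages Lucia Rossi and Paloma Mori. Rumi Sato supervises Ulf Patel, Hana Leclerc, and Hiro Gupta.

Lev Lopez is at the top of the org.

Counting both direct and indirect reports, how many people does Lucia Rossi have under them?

5

Lucia Rossi directly manages Wendy Ahmed, Yannis Garcia. Under Wendy Ahmed: Kaia Hoffmann, Talia Evans (2). Under Yannis Garcia: Rania Okafor (1). So Lucia Rossi's organization is 2 direct reports plus everyone under them: 3 + 2 = 5.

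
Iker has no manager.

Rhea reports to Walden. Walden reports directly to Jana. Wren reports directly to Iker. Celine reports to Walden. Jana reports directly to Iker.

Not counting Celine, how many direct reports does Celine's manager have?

Celine reports to Walden. Walden's other direct reports are Rhea — 1 peer.

1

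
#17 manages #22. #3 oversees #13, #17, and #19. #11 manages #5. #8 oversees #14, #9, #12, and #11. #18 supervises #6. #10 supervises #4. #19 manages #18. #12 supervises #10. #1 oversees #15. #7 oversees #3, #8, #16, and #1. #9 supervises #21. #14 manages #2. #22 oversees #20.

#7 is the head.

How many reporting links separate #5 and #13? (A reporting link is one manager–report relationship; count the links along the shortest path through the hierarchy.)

5

#5 is 3 levels below #7, and #13 is 2 levels below #7 (their lowest common manager). The shortest path runs up from #5 to #7 and back down to #13: 3 + 2 = 5 links.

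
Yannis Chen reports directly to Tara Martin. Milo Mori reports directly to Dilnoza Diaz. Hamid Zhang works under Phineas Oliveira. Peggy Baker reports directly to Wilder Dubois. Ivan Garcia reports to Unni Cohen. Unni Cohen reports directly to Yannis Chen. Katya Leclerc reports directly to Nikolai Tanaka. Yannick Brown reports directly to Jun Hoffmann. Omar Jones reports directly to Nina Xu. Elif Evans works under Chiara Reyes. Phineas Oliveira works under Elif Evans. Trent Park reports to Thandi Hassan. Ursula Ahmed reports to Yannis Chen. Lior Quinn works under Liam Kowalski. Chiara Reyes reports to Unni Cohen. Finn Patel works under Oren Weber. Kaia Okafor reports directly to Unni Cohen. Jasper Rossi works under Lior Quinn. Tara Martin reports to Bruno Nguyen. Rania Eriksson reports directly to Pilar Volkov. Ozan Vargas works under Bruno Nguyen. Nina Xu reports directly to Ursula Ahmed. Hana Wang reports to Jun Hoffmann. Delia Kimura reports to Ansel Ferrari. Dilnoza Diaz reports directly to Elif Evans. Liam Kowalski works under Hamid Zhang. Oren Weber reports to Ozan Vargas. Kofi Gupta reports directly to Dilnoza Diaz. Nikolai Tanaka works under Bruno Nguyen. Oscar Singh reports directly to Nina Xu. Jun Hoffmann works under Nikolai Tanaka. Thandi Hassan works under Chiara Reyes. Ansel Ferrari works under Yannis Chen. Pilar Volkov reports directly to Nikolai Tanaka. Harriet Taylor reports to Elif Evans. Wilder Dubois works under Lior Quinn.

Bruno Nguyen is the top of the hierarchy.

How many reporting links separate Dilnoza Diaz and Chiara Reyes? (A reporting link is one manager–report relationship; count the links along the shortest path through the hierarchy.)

Dilnoza Diaz is in Chiara Reyes's organization: the chain from Dilnoza Diaz up to Chiara Reyes is Dilnoza Diaz → Elif Evans → Chiara Reyes, which is 2 links.

2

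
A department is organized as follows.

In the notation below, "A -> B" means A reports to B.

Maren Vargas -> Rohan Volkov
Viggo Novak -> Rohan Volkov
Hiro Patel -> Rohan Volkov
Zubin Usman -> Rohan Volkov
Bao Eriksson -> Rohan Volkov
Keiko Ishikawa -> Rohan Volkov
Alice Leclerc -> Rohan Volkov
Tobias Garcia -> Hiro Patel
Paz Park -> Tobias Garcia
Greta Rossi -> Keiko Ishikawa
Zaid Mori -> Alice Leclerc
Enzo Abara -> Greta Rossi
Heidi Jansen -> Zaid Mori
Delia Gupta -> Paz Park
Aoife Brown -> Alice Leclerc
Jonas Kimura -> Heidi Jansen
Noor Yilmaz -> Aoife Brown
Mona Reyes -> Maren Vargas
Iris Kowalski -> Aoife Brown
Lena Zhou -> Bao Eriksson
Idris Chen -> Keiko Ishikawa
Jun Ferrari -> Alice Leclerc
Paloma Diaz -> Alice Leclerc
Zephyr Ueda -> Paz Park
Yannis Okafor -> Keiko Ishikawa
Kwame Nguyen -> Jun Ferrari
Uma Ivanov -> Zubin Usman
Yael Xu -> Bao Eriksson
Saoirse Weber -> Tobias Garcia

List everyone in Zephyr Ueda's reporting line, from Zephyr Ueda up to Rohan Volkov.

Zephyr Ueda -> Paz Park -> Tobias Garcia -> Hiro Patel -> Rohan Volkov

Zephyr Ueda reports to Paz Park. Paz Park reports to Tobias Garcia. Tobias Garcia reports to Hiro Patel. Hiro Patel reports to Rohan Volkov. Rohan Volkov is at the top.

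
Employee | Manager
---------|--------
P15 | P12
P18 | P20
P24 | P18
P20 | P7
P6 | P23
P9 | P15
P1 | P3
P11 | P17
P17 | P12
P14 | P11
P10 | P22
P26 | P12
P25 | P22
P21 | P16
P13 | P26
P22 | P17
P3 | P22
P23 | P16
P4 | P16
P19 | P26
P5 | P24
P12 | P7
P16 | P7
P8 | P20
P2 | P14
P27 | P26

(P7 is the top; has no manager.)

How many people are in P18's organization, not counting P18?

P18 directly manages P24. Under P24: P5 (1). That's 2 in total.

2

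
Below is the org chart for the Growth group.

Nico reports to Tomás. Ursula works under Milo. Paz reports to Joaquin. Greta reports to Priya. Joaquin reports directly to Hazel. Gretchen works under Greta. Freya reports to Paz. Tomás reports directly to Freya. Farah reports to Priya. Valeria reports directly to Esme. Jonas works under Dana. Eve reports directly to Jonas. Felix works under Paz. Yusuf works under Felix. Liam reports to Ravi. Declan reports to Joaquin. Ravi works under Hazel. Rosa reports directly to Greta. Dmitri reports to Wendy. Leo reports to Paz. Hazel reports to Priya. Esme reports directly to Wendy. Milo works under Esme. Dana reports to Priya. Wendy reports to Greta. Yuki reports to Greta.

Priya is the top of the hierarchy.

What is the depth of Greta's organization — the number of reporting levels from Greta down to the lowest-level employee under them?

4

The longest chain under Greta runs Greta → Wendy → Esme → Milo → Ursula, which is 4 levels below Greta.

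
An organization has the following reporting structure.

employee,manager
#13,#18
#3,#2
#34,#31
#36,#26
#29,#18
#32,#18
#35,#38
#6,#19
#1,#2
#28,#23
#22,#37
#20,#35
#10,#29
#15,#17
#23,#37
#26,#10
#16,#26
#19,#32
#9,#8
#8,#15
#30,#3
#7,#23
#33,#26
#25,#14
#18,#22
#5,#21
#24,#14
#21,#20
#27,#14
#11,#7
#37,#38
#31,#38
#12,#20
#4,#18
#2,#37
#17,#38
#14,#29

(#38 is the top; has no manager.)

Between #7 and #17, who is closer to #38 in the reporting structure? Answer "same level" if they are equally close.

#7 is 3 levels below #38; #17 is 1. #17 is higher.

#17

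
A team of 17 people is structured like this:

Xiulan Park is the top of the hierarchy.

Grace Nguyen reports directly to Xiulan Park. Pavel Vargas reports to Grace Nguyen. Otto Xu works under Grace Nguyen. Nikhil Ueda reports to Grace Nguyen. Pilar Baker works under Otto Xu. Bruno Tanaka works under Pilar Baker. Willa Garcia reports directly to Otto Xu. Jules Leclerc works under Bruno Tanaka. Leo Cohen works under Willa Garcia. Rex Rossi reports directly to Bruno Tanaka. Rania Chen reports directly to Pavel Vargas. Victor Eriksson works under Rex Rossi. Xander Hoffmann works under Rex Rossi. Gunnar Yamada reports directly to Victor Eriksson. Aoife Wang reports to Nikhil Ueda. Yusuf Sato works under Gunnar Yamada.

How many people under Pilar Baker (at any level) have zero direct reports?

3

The people in Pilar Baker's organization with no one reporting to them are Xander Hoffmann, Yusuf Sato, Jules Leclerc. That is 3.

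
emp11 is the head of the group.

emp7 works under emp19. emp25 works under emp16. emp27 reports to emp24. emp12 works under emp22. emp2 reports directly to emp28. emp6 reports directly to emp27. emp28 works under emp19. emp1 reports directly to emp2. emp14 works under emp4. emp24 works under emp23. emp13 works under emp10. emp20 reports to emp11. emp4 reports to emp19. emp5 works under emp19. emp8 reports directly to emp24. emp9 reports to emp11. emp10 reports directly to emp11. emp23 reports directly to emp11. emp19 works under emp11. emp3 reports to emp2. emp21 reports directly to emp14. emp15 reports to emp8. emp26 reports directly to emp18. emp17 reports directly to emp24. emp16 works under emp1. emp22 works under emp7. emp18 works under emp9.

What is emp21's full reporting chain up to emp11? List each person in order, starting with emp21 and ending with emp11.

emp21 reports to emp14. emp14 reports to emp4. emp4 reports to emp19. emp19 reports to emp11. emp11 is at the top.

emp21 -> emp14 -> emp4 -> emp19 -> emp11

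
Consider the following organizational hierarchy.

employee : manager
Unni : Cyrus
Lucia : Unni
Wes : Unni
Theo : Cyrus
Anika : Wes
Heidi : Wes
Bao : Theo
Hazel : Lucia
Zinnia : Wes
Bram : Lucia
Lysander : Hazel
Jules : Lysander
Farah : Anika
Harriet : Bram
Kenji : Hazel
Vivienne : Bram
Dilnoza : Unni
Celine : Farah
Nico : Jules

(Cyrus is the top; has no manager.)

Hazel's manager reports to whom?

Hazel reports to Lucia, and Lucia reports to Unni. So Hazel's skip-level manager is Unni.

Unni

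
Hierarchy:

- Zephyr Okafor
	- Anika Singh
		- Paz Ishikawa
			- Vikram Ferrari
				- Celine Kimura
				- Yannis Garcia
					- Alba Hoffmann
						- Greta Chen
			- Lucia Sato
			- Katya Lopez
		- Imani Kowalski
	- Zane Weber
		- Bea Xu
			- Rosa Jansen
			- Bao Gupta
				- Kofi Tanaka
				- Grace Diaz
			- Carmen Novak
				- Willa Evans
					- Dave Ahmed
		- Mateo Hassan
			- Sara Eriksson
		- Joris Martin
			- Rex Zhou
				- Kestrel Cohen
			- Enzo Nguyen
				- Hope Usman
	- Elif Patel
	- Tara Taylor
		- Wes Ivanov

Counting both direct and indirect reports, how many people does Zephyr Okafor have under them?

29

Zephyr Okafor directly manages Anika Singh, Zane Weber, Elif Patel, Tara Taylor. Under Anika Singh: Imani Kowalski, Paz Ishikawa, Katya Lopez, Lucia Sato, Vikram Ferrari, Yannis Garcia, Alba Hoffmann, Greta Chen, Celine Kimura (9). Under Zane Weber: Joris Martin, Enzo Nguyen, Hope Usman, Rex Zhou, Kestrel Cohen, Mateo Hassan, Sara Eriksson, Bea Xu, Carmen Novak, Willa Evans, Dave Ahmed, Bao Gupta, Grace Diaz, Kofi Tanaka, Rosa Jansen (15). Elif Patel has no reports. Under Tara Taylor: Wes Ivanov (1). So Zephyr Okafor's organization is 4 direct reports plus everyone under them: 10 + 16 + 1 + 2 = 29.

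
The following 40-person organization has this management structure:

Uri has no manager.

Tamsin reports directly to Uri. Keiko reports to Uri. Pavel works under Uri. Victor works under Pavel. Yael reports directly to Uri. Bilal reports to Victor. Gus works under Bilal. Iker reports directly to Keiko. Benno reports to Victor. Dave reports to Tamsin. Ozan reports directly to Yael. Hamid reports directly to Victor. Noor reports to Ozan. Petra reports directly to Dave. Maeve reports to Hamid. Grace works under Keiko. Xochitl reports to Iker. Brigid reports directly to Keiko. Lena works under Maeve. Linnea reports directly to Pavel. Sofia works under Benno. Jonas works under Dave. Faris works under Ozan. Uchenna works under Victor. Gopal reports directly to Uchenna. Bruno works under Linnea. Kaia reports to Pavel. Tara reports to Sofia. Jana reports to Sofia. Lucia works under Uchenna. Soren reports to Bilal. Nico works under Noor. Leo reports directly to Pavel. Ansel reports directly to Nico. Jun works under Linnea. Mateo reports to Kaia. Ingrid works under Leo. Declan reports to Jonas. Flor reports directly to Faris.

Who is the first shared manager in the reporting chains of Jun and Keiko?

Uri

Jun's chain of managers is Linnea, Pavel, Uri. Keiko's chain of managers is Uri. The first manager that appears in both chains is Uri.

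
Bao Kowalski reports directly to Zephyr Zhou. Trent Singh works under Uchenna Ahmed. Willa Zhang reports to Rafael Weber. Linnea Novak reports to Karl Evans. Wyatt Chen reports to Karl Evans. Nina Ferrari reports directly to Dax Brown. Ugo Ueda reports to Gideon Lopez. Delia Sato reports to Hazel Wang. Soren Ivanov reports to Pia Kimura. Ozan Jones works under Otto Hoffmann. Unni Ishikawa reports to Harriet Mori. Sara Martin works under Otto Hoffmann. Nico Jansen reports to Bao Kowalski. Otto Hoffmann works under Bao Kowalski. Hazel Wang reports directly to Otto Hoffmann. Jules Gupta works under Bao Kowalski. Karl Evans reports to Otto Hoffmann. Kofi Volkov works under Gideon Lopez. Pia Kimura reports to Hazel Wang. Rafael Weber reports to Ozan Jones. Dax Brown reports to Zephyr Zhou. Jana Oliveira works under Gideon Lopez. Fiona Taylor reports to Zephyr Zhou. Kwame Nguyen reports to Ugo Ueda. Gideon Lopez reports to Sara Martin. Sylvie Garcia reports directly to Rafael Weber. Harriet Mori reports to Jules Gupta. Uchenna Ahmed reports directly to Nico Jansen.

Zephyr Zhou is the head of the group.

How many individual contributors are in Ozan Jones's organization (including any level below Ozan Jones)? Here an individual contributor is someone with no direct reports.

The people in Ozan Jones's organization with no one reporting to them are Willa Zhang, Sylvie Garcia. That is 2.

2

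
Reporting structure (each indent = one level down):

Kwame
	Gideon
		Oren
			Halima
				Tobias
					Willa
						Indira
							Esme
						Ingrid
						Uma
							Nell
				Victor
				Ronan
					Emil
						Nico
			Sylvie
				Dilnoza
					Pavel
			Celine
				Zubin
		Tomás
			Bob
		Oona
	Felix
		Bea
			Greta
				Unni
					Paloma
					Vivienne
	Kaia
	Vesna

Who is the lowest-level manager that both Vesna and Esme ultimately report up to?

Vesna's chain of managers is Kwame. Esme's chain of managers is Indira, Willa, Tobias, Halima, Oren, Gideon, Kwame. The first manager that appears in both chains is Kwame.

Kwame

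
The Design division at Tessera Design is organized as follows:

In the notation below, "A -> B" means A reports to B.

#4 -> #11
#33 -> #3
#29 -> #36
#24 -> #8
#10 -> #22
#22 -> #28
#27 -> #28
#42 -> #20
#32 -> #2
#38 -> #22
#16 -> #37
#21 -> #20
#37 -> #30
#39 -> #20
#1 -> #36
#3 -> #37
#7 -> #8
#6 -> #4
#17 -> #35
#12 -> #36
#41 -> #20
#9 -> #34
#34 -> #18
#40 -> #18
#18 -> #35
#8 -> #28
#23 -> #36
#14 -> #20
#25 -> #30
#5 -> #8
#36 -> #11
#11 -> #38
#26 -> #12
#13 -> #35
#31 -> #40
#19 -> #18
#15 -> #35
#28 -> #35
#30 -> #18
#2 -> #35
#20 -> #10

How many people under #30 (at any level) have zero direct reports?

3

The people in #30's organization with no one reporting to them are #25, #16, #33. That is 3.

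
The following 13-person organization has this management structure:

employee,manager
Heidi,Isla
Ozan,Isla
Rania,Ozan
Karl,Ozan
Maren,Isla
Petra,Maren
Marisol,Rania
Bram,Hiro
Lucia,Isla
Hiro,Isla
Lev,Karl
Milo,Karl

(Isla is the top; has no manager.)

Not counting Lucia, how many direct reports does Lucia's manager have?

Lucia reports to Isla. Isla's other direct reports are Ozan, Heidi, Hiro, Maren — 4 peers.

4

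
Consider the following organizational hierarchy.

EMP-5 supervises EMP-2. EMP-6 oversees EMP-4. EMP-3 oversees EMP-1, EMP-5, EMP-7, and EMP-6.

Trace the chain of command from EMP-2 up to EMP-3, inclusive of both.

EMP-2 -> EMP-5 -> EMP-3

EMP-2 reports to EMP-5. EMP-5 reports to EMP-3. EMP-3 is at the top.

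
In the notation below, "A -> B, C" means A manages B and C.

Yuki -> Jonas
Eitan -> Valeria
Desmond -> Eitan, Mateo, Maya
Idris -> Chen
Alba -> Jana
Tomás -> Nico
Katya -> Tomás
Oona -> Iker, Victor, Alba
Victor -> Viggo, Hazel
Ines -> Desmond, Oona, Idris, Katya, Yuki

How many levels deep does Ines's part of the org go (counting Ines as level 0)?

The longest chain under Ines runs Ines → Katya → Tomás → Nico, which is 3 levels below Ines.

3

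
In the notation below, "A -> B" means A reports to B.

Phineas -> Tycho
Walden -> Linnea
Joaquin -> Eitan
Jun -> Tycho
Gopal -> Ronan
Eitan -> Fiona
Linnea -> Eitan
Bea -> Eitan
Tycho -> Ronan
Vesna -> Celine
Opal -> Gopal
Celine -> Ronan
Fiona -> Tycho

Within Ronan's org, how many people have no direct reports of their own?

The people in Ronan's organization with no one reporting to them are Vesna, Opal, Jun, Phineas, Walden, Bea, Joaquin. That is 7.

7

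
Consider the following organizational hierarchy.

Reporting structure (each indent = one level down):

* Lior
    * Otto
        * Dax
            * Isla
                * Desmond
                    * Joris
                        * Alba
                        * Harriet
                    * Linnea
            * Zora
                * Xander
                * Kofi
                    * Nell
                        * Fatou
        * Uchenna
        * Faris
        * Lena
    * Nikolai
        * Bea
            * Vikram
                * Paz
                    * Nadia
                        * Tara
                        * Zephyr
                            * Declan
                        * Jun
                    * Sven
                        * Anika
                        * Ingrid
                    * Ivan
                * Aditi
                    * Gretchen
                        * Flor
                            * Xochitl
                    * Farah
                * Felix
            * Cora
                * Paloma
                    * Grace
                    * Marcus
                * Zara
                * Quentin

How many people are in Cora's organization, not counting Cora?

Cora directly manages Paloma, Zara, Quentin. Under Paloma: Marcus, Grace (2). Zara has no reports. Quentin has no reports. So Cora's organization is 3 direct reports plus everyone under them: 3 + 1 + 1 = 5.

5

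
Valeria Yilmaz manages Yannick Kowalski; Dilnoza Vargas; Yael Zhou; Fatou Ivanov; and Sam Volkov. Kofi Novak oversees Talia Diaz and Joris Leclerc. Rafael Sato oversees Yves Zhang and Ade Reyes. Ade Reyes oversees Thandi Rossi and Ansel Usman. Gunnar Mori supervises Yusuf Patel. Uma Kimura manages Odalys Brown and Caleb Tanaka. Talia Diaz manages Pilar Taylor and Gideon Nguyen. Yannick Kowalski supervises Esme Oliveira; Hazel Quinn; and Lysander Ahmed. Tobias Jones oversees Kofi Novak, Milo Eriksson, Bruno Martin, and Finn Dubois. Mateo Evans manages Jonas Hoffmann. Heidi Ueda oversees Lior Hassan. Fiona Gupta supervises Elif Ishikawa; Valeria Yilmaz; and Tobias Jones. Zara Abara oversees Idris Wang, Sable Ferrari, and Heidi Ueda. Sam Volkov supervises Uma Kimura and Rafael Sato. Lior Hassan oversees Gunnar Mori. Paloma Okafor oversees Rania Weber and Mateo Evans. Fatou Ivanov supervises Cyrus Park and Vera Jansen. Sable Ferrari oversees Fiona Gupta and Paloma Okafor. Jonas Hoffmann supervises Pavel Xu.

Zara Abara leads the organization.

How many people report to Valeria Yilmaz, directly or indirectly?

Valeria Yilmaz directly manages Sam Volkov, Dilnoza Vargas, Fatou Ivanov, Yannick Kowalski, Yael Zhou. Under Sam Volkov: Uma Kimura, Caleb Tanaka, Odalys Brown, Rafael Sato, Ade Reyes, Ansel Usman, Thandi Rossi, Yves Zhang (8). Dilnoza Vargas has no reports. Under Fatou Ivanov: Vera Jansen, Cyrus Park (2). Under Yannick Kowalski: Lysander Ahmed, Hazel Quinn, Esme Oliveira (3). Yael Zhou has no reports. So Valeria Yilmaz's organization is 5 direct reports plus everyone under them: 9 + 1 + 3 + 4 + 1 = 18.

18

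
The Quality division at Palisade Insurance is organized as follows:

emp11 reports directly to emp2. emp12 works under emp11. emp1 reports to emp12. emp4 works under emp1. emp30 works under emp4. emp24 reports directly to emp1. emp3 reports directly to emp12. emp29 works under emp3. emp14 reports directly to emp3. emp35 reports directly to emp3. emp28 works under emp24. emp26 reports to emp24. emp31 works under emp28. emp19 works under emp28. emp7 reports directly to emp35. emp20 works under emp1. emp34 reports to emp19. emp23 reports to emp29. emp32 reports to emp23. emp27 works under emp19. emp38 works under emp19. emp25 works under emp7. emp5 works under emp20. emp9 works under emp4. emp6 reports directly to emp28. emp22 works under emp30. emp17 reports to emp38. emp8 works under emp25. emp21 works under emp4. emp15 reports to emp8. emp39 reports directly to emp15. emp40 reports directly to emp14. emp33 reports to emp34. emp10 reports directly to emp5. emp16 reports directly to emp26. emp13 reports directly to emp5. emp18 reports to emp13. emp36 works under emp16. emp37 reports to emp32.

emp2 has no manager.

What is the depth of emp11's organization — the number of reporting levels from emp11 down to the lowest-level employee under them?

The longest chain under emp11 runs emp11 → emp12 → emp3 → emp35 → emp7 → emp25 → emp8 → emp15 → emp39, which is 8 levels below emp11.

8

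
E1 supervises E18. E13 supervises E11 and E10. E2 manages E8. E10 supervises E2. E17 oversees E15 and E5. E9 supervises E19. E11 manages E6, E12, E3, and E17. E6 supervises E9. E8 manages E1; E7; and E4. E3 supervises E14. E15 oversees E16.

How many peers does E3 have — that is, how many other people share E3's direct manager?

E3 reports to E11. E11's other direct reports are E6, E12, E17 — 3 peers.

3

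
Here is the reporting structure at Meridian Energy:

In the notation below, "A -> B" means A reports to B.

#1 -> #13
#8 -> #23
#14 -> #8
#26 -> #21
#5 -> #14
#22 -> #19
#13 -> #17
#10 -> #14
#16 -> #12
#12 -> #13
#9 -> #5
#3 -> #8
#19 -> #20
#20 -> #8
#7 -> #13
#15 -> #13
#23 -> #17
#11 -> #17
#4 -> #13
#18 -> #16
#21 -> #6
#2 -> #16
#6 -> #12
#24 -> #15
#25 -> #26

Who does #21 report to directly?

#6

#21 reports directly to #6.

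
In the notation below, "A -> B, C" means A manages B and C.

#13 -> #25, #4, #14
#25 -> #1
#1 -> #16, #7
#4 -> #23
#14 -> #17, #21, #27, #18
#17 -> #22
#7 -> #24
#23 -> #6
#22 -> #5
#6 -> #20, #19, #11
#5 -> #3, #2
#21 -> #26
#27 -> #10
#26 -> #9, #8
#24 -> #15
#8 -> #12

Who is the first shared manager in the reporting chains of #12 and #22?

#12's chain of managers is #8, #26, #21, #14, #13. #22's chain of managers is #17, #14, #13. The first manager that appears in both chains is #14.

#14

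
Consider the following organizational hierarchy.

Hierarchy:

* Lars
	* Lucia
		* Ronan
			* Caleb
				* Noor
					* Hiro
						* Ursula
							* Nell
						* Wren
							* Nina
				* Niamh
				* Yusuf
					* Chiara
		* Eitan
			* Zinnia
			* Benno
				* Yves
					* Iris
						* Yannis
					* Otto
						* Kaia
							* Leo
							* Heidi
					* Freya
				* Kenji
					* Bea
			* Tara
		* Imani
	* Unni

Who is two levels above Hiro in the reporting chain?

Caleb

Hiro reports to Noor, and Noor reports to Caleb. So Hiro's skip-level manager is Caleb.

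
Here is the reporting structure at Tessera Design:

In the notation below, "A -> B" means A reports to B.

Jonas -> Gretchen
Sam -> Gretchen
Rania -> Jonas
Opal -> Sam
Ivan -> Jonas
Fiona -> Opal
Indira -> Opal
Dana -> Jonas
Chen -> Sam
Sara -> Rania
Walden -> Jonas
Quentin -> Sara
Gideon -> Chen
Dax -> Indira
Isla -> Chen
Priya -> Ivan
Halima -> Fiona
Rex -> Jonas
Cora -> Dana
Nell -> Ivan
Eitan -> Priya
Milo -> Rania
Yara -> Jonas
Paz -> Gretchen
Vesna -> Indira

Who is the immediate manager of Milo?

Rania

Milo reports directly to Rania.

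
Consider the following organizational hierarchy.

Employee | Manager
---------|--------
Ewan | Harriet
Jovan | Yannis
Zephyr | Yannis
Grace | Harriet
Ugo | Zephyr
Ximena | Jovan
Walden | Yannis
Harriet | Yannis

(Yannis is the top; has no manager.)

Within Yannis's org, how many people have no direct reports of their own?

5

The people in Yannis's organization with no one reporting to them are Walden, Ximena, Ugo, Ewan, Grace. That is 5.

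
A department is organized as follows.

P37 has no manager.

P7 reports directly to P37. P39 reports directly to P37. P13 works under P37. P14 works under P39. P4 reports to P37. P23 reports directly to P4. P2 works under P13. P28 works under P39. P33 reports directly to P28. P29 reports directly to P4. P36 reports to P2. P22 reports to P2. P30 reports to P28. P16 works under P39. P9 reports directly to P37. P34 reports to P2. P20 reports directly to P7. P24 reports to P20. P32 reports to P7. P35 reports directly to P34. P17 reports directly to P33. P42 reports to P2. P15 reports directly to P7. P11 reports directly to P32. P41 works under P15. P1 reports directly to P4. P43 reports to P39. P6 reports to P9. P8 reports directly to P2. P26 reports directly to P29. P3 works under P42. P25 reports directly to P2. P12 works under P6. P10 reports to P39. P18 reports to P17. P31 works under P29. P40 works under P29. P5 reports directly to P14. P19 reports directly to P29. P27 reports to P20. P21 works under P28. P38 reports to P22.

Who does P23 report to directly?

P4

P23 reports directly to P4.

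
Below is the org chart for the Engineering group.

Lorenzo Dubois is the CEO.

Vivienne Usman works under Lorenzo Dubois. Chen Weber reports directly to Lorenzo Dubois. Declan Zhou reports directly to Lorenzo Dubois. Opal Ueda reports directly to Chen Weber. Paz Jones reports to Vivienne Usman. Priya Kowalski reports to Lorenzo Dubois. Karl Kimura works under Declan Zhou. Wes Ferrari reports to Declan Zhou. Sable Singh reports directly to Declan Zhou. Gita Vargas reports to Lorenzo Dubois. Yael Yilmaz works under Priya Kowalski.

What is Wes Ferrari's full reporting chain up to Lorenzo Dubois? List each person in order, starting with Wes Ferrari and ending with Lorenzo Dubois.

Wes Ferrari -> Declan Zhou -> Lorenzo Dubois

Wes Ferrari reports to Declan Zhou. Declan Zhou reports to Lorenzo Dubois. Lorenzo Dubois is at the top.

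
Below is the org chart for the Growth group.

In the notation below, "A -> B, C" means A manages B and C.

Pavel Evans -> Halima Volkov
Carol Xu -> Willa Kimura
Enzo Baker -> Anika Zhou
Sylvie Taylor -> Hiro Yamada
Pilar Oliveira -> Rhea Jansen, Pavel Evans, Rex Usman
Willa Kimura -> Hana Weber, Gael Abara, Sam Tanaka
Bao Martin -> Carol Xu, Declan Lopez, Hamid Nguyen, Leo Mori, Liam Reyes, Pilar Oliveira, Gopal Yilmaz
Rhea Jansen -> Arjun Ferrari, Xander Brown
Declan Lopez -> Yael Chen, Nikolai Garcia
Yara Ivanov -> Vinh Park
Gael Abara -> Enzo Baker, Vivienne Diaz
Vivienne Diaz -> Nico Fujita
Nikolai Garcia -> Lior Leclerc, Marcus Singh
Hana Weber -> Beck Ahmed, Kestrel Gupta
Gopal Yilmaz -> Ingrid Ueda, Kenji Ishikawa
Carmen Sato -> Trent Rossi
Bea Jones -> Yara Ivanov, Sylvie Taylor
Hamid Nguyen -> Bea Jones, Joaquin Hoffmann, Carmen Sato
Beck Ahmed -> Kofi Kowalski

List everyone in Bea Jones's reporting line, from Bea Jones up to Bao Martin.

Bea Jones reports to Hamid Nguyen. Hamid Nguyen reports to Bao Martin. Bao Martin is at the top.

Bea Jones -> Hamid Nguyen -> Bao Martin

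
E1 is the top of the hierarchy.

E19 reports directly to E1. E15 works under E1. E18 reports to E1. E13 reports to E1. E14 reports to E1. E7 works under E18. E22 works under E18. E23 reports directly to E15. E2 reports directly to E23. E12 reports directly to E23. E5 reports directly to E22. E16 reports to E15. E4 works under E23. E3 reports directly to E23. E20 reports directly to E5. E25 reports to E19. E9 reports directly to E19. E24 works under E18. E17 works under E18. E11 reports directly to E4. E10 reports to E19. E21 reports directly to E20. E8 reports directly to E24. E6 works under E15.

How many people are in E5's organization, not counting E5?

2

E5 directly manages E20. Under E20: E21 (1). That's 2 in total.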